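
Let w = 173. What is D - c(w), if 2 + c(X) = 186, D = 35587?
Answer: 35403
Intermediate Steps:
c(X) = 184 (c(X) = -2 + 186 = 184)
D - c(w) = 35587 - 1*184 = 35587 - 184 = 35403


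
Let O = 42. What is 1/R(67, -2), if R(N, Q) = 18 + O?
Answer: 1/60 ≈ 0.016667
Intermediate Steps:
R(N, Q) = 60 (R(N, Q) = 18 + 42 = 60)
1/R(67, -2) = 1/60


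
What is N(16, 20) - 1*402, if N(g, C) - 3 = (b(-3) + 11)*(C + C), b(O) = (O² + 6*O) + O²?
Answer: 41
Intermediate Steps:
b(O) = 2*O² + 6*O
N(g, C) = 3 + 22*C (N(g, C) = 3 + (2*(-3)*(3 - 3) + 11)*(C + C) = 3 + (2*(-3)*0 + 11)*(2*C) = 3 + (0 + 11)*(2*C) = 3 + 11*(2*C) = 3 + 22*C)
N(16, 20) - 1*402 = (3 + 22*20) - 1*402 = (3 + 440) - 402 = 443 - 402 = 41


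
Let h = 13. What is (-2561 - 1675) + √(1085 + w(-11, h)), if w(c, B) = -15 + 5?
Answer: -4236 + 5*√43 ≈ -4203.2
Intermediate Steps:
w(c, B) = -10
(-2561 - 1675) + √(1085 + w(-11, h)) = (-2561 - 1675) + √(1085 - 10) = -4236 + √1075 = -4236 + 5*√43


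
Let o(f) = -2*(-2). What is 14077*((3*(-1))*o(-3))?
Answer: -168924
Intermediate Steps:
o(f) = 4
14077*((3*(-1))*o(-3)) = 14077*((3*(-1))*4) = 14077*(-3*4) = 14077*(-12) = -168924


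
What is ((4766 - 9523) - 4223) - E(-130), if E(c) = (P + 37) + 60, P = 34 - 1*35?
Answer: -9076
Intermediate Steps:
P = -1 (P = 34 - 35 = -1)
E(c) = 96 (E(c) = (-1 + 37) + 60 = 36 + 60 = 96)
((4766 - 9523) - 4223) - E(-130) = ((4766 - 9523) - 4223) - 1*96 = (-4757 - 4223) - 96 = -8980 - 96 = -9076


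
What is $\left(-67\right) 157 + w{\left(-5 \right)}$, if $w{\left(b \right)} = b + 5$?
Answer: $-10519$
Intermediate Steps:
$w{\left(b \right)} = 5 + b$
$\left(-67\right) 157 + w{\left(-5 \right)} = \left(-67\right) 157 + \left(5 - 5\right) = -10519 + 0 = -10519$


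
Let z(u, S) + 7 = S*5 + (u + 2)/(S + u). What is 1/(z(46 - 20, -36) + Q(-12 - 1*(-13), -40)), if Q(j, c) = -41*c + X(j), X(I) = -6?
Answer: 5/7221 ≈ 0.00069243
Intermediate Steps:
Q(j, c) = -6 - 41*c (Q(j, c) = -41*c - 6 = -6 - 41*c)
z(u, S) = -7 + 5*S + (2 + u)/(S + u) (z(u, S) = -7 + (S*5 + (u + 2)/(S + u)) = -7 + (5*S + (2 + u)/(S + u)) = -7 + 5*S + (2 + u)/(S + u))
1/(z(46 - 20, -36) + Q(-12 - 1*(-13), -40)) = 1/((2 - 7*(-36) - 6*(46 - 20) + 5*(-36)² + 5*(-36)*(46 - 20))/(-36 + (46 - 20)) + (-6 - 41*(-40))) = 1/((2 + 252 - 6*26 + 5*1296 + 5*(-36)*26)/(-36 + 26) + (-6 + 1640)) = 1/((2 + 252 - 156 + 6480 - 4680)/(-10) + 1634) = 1/(-⅒*1898 + 1634) = 1/(-949/5 + 1634) = 1/(7221/5) = 5/7221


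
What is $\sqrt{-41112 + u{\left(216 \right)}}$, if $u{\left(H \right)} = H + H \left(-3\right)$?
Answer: $6 i \sqrt{1154} \approx 203.82 i$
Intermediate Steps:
$u{\left(H \right)} = - 2 H$ ($u{\left(H \right)} = H - 3 H = - 2 H$)
$\sqrt{-41112 + u{\left(216 \right)}} = \sqrt{-41112 - 432} = \sqrt{-41544} = 6 i \sqrt{1154}$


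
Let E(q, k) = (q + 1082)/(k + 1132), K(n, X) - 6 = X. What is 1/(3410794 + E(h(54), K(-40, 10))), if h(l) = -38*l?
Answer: 574/1957795271 ≈ 2.9319e-7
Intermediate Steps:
K(n, X) = 6 + X
E(q, k) = (1082 + q)/(1132 + k)
1/(3410794 + E(h(54), K(-40, 10))) = 1/(3410794 + (1082 - 38*54)/(1132 + (6 + 10))) = 1/(3410794 + (1082 - 2052)/(1132 + 16)) = 1/(3410794 - 970/1148) = 1/(3410794 + (1/1148)*(-970)) = 1/(3410794 - 485/574) = 1/(1957795271/574) = 574/1957795271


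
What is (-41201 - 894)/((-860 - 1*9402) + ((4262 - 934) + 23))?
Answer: 42095/6911 ≈ 6.0910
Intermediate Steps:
(-41201 - 894)/((-860 - 1*9402) + ((4262 - 934) + 23)) = -42095/((-860 - 9402) + (3328 + 23)) = -42095/(-10262 + 3351) = -42095/(-6911) = -42095*(-1/6911) = 42095/6911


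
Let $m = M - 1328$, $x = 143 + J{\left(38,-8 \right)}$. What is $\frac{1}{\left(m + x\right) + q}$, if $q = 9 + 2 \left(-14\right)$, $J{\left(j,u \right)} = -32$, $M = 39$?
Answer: $- \frac{1}{1197} \approx -0.00083542$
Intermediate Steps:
$x = 111$ ($x = 143 - 32 = 111$)
$q = -19$ ($q = 9 - 28 = -19$)
$m = -1289$ ($m = 39 - 1328 = -1289$)
$\frac{1}{\left(m + x\right) + q} = \frac{1}{\left(-1289 + 111\right) - 19} = \frac{1}{-1178 - 19} = \frac{1}{-1197} = - \frac{1}{1197}$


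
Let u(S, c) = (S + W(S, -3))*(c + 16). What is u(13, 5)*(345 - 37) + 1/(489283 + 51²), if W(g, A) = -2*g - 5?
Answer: -57267102815/491884 ≈ -1.1642e+5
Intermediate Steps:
W(g, A) = -5 - 2*g
u(S, c) = (-5 - S)*(16 + c) (u(S, c) = (S + (-5 - 2*S))*(c + 16) = (-5 - S)*(16 + c))
u(13, 5)*(345 - 37) + 1/(489283 + 51²) = (-80 - 16*13 - 5*5 - 1*13*5)*(345 - 37) + 1/(489283 + 51²) = (-80 - 208 - 25 - 65)*308 + 1/(489283 + 2601) = -378*308 + 1/491884 = -116424 + 1/491884 = -57267102815/491884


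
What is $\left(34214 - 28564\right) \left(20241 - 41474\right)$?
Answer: $-119966450$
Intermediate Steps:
$\left(34214 - 28564\right) \left(20241 - 41474\right) = \left(34214 - 28564\right) \left(-21233\right) = 5650 \left(-21233\right) = -119966450$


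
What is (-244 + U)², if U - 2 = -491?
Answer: 537289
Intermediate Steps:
U = -489 (U = 2 - 491 = -489)
(-244 + U)² = (-244 - 489)² = (-733)² = 537289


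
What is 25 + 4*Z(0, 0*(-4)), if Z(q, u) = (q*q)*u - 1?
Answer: 21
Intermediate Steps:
Z(q, u) = -1 + u*q² (Z(q, u) = q²*u - 1 = u*q² - 1 = -1 + u*q²)
25 + 4*Z(0, 0*(-4)) = 25 + 4*(-1 + (0*(-4))*0²) = 25 + 4*(-1 + 0*0) = 25 + 4*(-1 + 0) = 25 + 4*(-1) = 25 - 4 = 21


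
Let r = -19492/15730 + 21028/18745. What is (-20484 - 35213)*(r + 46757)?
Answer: -1396139548612669/536107 ≈ -2.6042e+9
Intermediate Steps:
r = -62922/536107 (r = -19492*1/15730 + 21028*(1/18745) = -886/715 + 21028/18745 = -62922/536107 ≈ -0.11737)
(-20484 - 35213)*(r + 46757) = (-20484 - 35213)*(-62922/536107 + 46757) = -55697*25066692077/536107 = -1396139548612669/536107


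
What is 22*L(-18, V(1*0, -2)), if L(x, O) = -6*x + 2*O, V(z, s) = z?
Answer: 2376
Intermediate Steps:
22*L(-18, V(1*0, -2)) = 22*(-6*(-18) + 2*(1*0)) = 22*(108 + 2*0) = 22*(108 + 0) = 22*108 = 2376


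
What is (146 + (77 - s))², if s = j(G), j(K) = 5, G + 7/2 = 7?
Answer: 47524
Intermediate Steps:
G = 7/2 (G = -7/2 + 7 = 7/2 ≈ 3.5000)
s = 5
(146 + (77 - s))² = (146 + (77 - 1*5))² = (146 + (77 - 5))² = (146 + 72)² = 218² = 47524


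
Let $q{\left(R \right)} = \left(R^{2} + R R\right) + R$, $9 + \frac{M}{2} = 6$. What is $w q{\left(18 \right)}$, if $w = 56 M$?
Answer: $-223776$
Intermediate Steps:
$M = -6$ ($M = -18 + 2 \cdot 6 = -18 + 12 = -6$)
$q{\left(R \right)} = R + 2 R^{2}$ ($q{\left(R \right)} = \left(R^{2} + R^{2}\right) + R = 2 R^{2} + R = R + 2 R^{2}$)
$w = -336$ ($w = 56 \left(-6\right) = -336$)
$w q{\left(18 \right)} = - 336 \cdot 18 \left(1 + 2 \cdot 18\right) = - 336 \cdot 18 \left(1 + 36\right) = - 336 \cdot 18 \cdot 37 = \left(-336\right) 666 = -223776$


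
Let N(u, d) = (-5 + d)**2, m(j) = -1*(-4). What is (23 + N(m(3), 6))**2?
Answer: 576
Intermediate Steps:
m(j) = 4
(23 + N(m(3), 6))**2 = (23 + (-5 + 6)**2)**2 = (23 + 1**2)**2 = (23 + 1)**2 = 24**2 = 576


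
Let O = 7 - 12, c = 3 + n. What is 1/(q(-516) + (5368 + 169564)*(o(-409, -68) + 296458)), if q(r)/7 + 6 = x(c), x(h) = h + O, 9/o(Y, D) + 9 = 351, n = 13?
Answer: 19/985339914395 ≈ 1.9283e-11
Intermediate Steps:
o(Y, D) = 1/38 (o(Y, D) = 9/(-9 + 351) = 9/342 = 9*(1/342) = 1/38)
c = 16 (c = 3 + 13 = 16)
O = -5
x(h) = -5 + h (x(h) = h - 5 = -5 + h)
q(r) = 35 (q(r) = -42 + 7*(-5 + 16) = -42 + 7*11 = -42 + 77 = 35)
1/(q(-516) + (5368 + 169564)*(o(-409, -68) + 296458)) = 1/(35 + (5368 + 169564)*(1/38 + 296458)) = 1/(35 + 174932*(11265405/38)) = 1/(35 + 985339913730/19) = 1/(985339914395/19) = 19/985339914395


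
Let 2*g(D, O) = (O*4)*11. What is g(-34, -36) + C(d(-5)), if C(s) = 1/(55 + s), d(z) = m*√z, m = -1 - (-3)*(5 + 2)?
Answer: (-15840*√5 + 43559*I)/(5*(-11*I + 4*√5)) ≈ -791.99 - 0.0088998*I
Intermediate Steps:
g(D, O) = 22*O (g(D, O) = ((O*4)*11)/2 = ((4*O)*11)/2 = (44*O)/2 = 22*O)
m = 20 (m = -1 - (-3)*7 = -1 - 1*(-21) = -1 + 21 = 20)
d(z) = 20*√z
g(-34, -36) + C(d(-5)) = 22*(-36) + 1/(55 + 20*√(-5)) = -792 + 1/(55 + 20*(I*√5)) = -792 + 1/(55 + 20*I*√5)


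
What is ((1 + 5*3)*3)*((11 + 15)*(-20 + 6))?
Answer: -17472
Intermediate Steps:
((1 + 5*3)*3)*((11 + 15)*(-20 + 6)) = ((1 + 15)*3)*(26*(-14)) = (16*3)*(-364) = 48*(-364) = -17472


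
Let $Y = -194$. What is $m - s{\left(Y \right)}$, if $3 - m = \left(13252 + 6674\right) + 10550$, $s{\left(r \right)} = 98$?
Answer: $-30571$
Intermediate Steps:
$m = -30473$ ($m = 3 - \left(\left(13252 + 6674\right) + 10550\right) = 3 - \left(19926 + 10550\right) = 3 - 30476 = -30473$)
$m - s{\left(Y \right)} = -30473 - 98 = -30571$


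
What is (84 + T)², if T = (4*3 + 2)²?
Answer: 78400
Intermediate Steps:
T = 196 (T = (12 + 2)² = 14² = 196)
(84 + T)² = (84 + 196)² = 280² = 78400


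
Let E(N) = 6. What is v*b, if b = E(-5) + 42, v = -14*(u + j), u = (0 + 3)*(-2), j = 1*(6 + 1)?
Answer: -672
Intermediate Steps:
j = 7 (j = 1*7 = 7)
u = -6 (u = 3*(-2) = -6)
v = -14 (v = -14*(-6 + 7) = -14*1 = -14)
b = 48 (b = 6 + 42 = 48)
v*b = -14*48 = -672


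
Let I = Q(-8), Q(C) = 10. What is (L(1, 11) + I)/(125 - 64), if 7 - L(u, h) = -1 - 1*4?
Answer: 22/61 ≈ 0.36066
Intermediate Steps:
L(u, h) = 12 (L(u, h) = 7 - (-1 - 1*4) = 7 - (-1 - 4) = 7 - 1*(-5) = 7 + 5 = 12)
I = 10
(L(1, 11) + I)/(125 - 64) = (12 + 10)/(125 - 64) = 22/61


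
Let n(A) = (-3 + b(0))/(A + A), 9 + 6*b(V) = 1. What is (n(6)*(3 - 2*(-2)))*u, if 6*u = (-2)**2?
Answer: -91/54 ≈ -1.6852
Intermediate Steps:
b(V) = -4/3 (b(V) = -3/2 + (1/6)*1 = -3/2 + 1/6 = -4/3)
n(A) = -13/(6*A) (n(A) = (-3 - 4/3)/(A + A) = -13*1/(2*A)/3 = -13/(6*A))
u = 2/3 (u = (1/6)*(-2)**2 = (1/6)*4 = 2/3 ≈ 0.66667)
(n(6)*(3 - 2*(-2)))*u = ((-13/6/6)*(3 - 2*(-2)))*(2/3) = ((-13/6*1/6)*(3 + 4))*(2/3) = -13/36*7*(2/3) = -91/36*2/3 = -91/54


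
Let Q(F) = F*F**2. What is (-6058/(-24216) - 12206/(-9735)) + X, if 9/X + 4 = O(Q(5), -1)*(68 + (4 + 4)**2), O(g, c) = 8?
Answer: 2604956093/1722231830 ≈ 1.5125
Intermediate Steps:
Q(F) = F**3
X = 9/1052 (X = 9/(-4 + 8*(68 + (4 + 4)**2)) = 9/(-4 + 8*(68 + 8**2)) = 9/(-4 + 8*(68 + 64)) = 9/(-4 + 8*132) = 9/(-4 + 1056) = 9/1052 ≈ 0.0085551)
(-6058/(-24216) - 12206/(-9735)) + X = (-6058/(-24216) - 12206/(-9735)) + 9/1052 = (-6058*(-1/24216) - 12206*(-1/9735)) + 9/1052 = (3029/12108 + 12206/9735) + 9/1052 = 19697507/13096820 + 9/1052 = 2604956093/1722231830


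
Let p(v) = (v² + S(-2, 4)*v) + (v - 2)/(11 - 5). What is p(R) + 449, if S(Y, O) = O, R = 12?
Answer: 1928/3 ≈ 642.67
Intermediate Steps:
p(v) = -⅓ + v² + 25*v/6 (p(v) = (v² + 4*v) + (v - 2)/(11 - 5) = (v² + 4*v) + (-2 + v)/6 = (v² + 4*v) + (-2 + v)*(⅙) = (v² + 4*v) + (-⅓ + v/6) = -⅓ + v² + 25*v/6)
p(R) + 449 = (-⅓ + 12² + (25/6)*12) + 449 = (-⅓ + 144 + 50) + 449 = 581/3 + 449 = 1928/3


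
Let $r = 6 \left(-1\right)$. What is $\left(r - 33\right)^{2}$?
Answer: $1521$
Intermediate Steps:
$r = -6$
$\left(r - 33\right)^{2} = \left(-6 - 33\right)^{2} = \left(-39\right)^{2} = 1521$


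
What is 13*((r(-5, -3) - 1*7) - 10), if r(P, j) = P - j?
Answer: -247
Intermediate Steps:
13*((r(-5, -3) - 1*7) - 10) = 13*(((-5 - 1*(-3)) - 1*7) - 10) = 13*(((-5 + 3) - 7) - 10) = 13*((-2 - 7) - 10) = 13*(-9 - 10) = 13*(-19) = -247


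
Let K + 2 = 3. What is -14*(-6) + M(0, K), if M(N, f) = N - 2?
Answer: 82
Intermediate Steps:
K = 1 (K = -2 + 3 = 1)
M(N, f) = -2 + N
-14*(-6) + M(0, K) = -14*(-6) + (-2 + 0) = 84 - 2 = 82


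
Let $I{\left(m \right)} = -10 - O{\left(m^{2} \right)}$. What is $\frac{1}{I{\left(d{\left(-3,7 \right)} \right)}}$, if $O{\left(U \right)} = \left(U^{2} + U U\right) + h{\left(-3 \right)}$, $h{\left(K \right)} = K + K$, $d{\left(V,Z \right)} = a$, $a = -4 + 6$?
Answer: $- \frac{1}{36} \approx -0.027778$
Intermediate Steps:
$a = 2$
$d{\left(V,Z \right)} = 2$
$h{\left(K \right)} = 2 K$
$O{\left(U \right)} = -6 + 2 U^{2}$ ($O{\left(U \right)} = \left(U^{2} + U U\right) + 2 \left(-3\right) = \left(U^{2} + U^{2}\right) - 6 = 2 U^{2} - 6 = -6 + 2 U^{2}$)
$I{\left(m \right)} = -4 - 2 m^{4}$ ($I{\left(m \right)} = -10 - \left(-6 + 2 \left(m^{2}\right)^{2}\right) = -10 - \left(-6 + 2 m^{4}\right) = -4 - 2 m^{4}$)
$\frac{1}{I{\left(d{\left(-3,7 \right)} \right)}} = \frac{1}{-4 - 2 \cdot 2^{4}} = \frac{1}{-4 - 32} = \frac{1}{-36} = - \frac{1}{36}$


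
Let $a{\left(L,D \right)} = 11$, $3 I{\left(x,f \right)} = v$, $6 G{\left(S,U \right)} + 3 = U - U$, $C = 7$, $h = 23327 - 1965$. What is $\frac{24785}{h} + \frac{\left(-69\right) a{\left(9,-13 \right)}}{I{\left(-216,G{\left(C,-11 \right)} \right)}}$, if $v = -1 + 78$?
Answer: $- \frac{4248439}{149534} \approx -28.411$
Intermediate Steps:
$h = 21362$
$G{\left(S,U \right)} = - \frac{1}{2}$ ($G{\left(S,U \right)} = - \frac{1}{2} + \frac{U - U}{6} = - \frac{1}{2} + \frac{1}{6} \cdot 0 = - \frac{1}{2} + 0 = - \frac{1}{2}$)
$v = 77$
$I{\left(x,f \right)} = \frac{77}{3}$ ($I{\left(x,f \right)} = \frac{1}{3} \cdot 77 = \frac{77}{3}$)
$\frac{24785}{h} + \frac{\left(-69\right) a{\left(9,-13 \right)}}{I{\left(-216,G{\left(C,-11 \right)} \right)}} = \frac{24785}{21362} + \frac{\left(-69\right) 11}{\frac{77}{3}} = 24785 \cdot \frac{1}{21362} - \frac{207}{7} = \frac{24785}{21362} - \frac{207}{7} = - \frac{4248439}{149534}$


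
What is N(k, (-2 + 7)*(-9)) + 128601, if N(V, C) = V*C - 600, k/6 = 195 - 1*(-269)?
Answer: 2721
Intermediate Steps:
k = 2784 (k = 6*(195 - 1*(-269)) = 6*(195 + 269) = 6*464 = 2784)
N(V, C) = -600 + C*V (N(V, C) = C*V - 600 = -600 + C*V)
N(k, (-2 + 7)*(-9)) + 128601 = (-600 + ((-2 + 7)*(-9))*2784) + 128601 = (-600 + (5*(-9))*2784) + 128601 = (-600 - 45*2784) + 128601 = (-600 - 125280) + 128601 = -125880 + 128601 = 2721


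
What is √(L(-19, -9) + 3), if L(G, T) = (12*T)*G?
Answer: √2055 ≈ 45.332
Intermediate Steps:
L(G, T) = 12*G*T
√(L(-19, -9) + 3) = √(12*(-19)*(-9) + 3) = √(2052 + 3) = √2055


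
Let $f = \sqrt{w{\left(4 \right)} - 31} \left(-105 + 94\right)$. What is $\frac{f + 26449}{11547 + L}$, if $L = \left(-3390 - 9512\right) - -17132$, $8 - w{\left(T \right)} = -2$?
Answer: $\frac{26449}{15777} - \frac{11 i \sqrt{21}}{15777} \approx 1.6764 - 0.0031951 i$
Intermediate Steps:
$w{\left(T \right)} = 10$ ($w{\left(T \right)} = 8 - -2 = 8 + 2 = 10$)
$f = - 11 i \sqrt{21}$ ($f = \sqrt{10 - 31} \left(-105 + 94\right) = \sqrt{-21} \left(-11\right) = i \sqrt{21} \left(-11\right) = - 11 i \sqrt{21} \approx - 50.408 i$)
$L = 4230$ ($L = -12902 + 17132 = 4230$)
$\frac{f + 26449}{11547 + L} = \frac{- 11 i \sqrt{21} + 26449}{11547 + 4230} = \frac{26449 - 11 i \sqrt{21}}{15777} = \left(26449 - 11 i \sqrt{21}\right) \frac{1}{15777} = \frac{26449}{15777} - \frac{11 i \sqrt{21}}{15777}$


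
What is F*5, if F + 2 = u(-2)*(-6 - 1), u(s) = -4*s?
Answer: -290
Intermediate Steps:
F = -58 (F = -2 + (-4*(-2))*(-6 - 1) = -2 + 8*(-7) = -2 - 56 = -58)
F*5 = -58*5 = -290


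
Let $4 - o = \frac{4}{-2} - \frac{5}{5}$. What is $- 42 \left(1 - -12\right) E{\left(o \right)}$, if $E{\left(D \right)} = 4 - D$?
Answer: $1638$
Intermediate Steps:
$o = 7$ ($o = 4 - \left(\frac{4}{-2} - \frac{5}{5}\right) = 4 - \left(4 \left(- \frac{1}{2}\right) - 1\right) = 4 - \left(-2 - 1\right) = 4 - -3 = 4 + 3 = 7$)
$- 42 \left(1 - -12\right) E{\left(o \right)} = - 42 \left(1 - -12\right) \left(4 - 7\right) = - 42 \left(1 + 12\right) \left(4 - 7\right) = \left(-42\right) 13 \left(-3\right) = \left(-546\right) \left(-3\right) = 1638$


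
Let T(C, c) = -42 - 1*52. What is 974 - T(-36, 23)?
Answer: 1068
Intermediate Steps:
T(C, c) = -94 (T(C, c) = -42 - 52 = -94)
974 - T(-36, 23) = 974 - 1*(-94) = 974 + 94 = 1068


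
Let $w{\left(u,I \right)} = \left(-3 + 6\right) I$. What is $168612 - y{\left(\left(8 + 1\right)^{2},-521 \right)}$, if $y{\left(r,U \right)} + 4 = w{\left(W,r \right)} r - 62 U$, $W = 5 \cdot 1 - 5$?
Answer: $116631$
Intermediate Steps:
$W = 0$ ($W = 5 - 5 = 0$)
$w{\left(u,I \right)} = 3 I$
$y{\left(r,U \right)} = -4 - 62 U + 3 r^{2}$ ($y{\left(r,U \right)} = -4 - \left(62 U - 3 r r\right) = -4 - \left(- 3 r^{2} + 62 U\right) = -4 - 62 U + 3 r^{2}$)
$168612 - y{\left(\left(8 + 1\right)^{2},-521 \right)} = 168612 - \left(-4 - -32302 + 3 \left(\left(8 + 1\right)^{2}\right)^{2}\right) = 168612 - \left(-4 + 32302 + 3 \left(9^{2}\right)^{2}\right) = 168612 - \left(-4 + 32302 + 3 \cdot 81^{2}\right) = 168612 - \left(-4 + 32302 + 3 \cdot 6561\right) = 168612 - \left(-4 + 32302 + 19683\right) = 168612 - 51981 = 116631$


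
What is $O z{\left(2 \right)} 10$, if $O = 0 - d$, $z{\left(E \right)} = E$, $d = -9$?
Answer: $180$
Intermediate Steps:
$O = 9$ ($O = 0 - -9 = 0 + 9 = 9$)
$O z{\left(2 \right)} 10 = 9 \cdot 2 \cdot 10 = 18 \cdot 10 = 180$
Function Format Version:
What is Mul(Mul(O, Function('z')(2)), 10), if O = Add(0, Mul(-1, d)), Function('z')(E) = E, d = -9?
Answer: 180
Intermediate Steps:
O = 9 (O = Add(0, Mul(-1, -9)) = Add(0, 9) = 9)
Mul(Mul(O, Function('z')(2)), 10) = Mul(Mul(9, 2), 10) = Mul(18, 10) = 180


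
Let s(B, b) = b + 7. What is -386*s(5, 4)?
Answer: -4246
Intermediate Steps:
s(B, b) = 7 + b
-386*s(5, 4) = -386*(7 + 4) = -386*11 = -4246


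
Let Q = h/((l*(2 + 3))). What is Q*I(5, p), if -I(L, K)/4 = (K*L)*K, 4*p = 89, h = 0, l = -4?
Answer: 0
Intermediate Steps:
p = 89/4 (p = (1/4)*89 = 89/4 ≈ 22.250)
I(L, K) = -4*L*K**2 (I(L, K) = -4*K*L*K = -4*L*K**2)
Q = 0 (Q = 0/((-4*(2 + 3))) = 0/((-4*5)) = 0/(-20) = 0*(-1/20) = 0)
Q*I(5, p) = 0*(-4*5*(89/4)**2) = 0*(-4*5*7921/16) = 0*(-39605/4) = 0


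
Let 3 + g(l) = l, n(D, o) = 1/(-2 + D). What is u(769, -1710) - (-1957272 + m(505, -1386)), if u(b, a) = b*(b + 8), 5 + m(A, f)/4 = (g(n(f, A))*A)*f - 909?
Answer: -2027429423/347 ≈ -5.8427e+6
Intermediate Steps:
g(l) = -3 + l
m(A, f) = -3656 + 4*A*f*(-3 + 1/(-2 + f)) (m(A, f) = -20 + 4*(((-3 + 1/(-2 + f))*A)*f - 909) = -20 + 4*((A*(-3 + 1/(-2 + f)))*f - 909) = -20 + 4*(A*f*(-3 + 1/(-2 + f)) - 909) = -20 + 4*(-909 + A*f*(-3 + 1/(-2 + f))) = -20 + (-3636 + 4*A*f*(-3 + 1/(-2 + f))) = -3656 + 4*A*f*(-3 + 1/(-2 + f)))
u(b, a) = b*(8 + b)
u(769, -1710) - (-1957272 + m(505, -1386)) = 769*(8 + 769) - (-1957272 + 4*(1828 - 914*(-1386) - 1*505*(-1386)*(-7 + 3*(-1386)))/(-2 - 1386)) = 769*777 - (-1957272 + 4*(1828 + 1266804 - 1*505*(-1386)*(-7 - 4158))/(-1388)) = 597513 - (-1957272 + 4*(-1/1388)*(1828 + 1266804 - 1*505*(-1386)*(-4165))) = 597513 - (-1957272 + 4*(-1/1388)*(1828 + 1266804 - 2915208450)) = 597513 - (-1957272 + 4*(-1/1388)*(-2913939818)) = 597513 - (-1957272 + 2913939818/347) = 597513 - 1*2234766434/347 = 597513 - 2234766434/347 = -2027429423/347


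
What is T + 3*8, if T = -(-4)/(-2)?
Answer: 22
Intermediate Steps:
T = -2 (T = -(-4)*(-1)/2 = -1*2 = -2)
T + 3*8 = -2 + 3*8 = -2 + 24 = 22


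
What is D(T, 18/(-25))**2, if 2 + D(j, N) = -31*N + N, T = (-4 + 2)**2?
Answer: 9604/25 ≈ 384.16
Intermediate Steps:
T = 4 (T = (-2)**2 = 4)
D(j, N) = -2 - 30*N (D(j, N) = -2 + (-31*N + N) = -2 - 30*N)
D(T, 18/(-25))**2 = (-2 - 540/(-25))**2 = (-2 - 540*(-1)/25)**2 = (-2 - 30*(-18/25))**2 = (-2 + 108/5)**2 = (98/5)**2 = 9604/25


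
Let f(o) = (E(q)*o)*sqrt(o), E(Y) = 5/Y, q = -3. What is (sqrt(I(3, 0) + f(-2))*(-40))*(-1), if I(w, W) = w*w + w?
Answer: 40*sqrt(108 + 30*I*sqrt(2))/3 ≈ 141.12 + 26.724*I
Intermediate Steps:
I(w, W) = w + w**2 (I(w, W) = w**2 + w = w + w**2)
f(o) = -5*o**(3/2)/3 (f(o) = ((5/(-3))*o)*sqrt(o) = ((5*(-1/3))*o)*sqrt(o) = (-5*o/3)*sqrt(o) = -5*o**(3/2)/3)
(sqrt(I(3, 0) + f(-2))*(-40))*(-1) = (sqrt(3*(1 + 3) - (-10)*I*sqrt(2)/3)*(-40))*(-1) = (sqrt(3*4 - (-10)*I*sqrt(2)/3)*(-40))*(-1) = (sqrt(12 + 10*I*sqrt(2)/3)*(-40))*(-1) = -40*sqrt(12 + 10*I*sqrt(2)/3)*(-1) = 40*sqrt(12 + 10*I*sqrt(2)/3)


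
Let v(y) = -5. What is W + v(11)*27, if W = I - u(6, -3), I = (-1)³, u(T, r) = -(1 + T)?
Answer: -129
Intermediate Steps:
u(T, r) = -1 - T
I = -1
W = 6 (W = -1 - (-1 - 1*6) = -1 - (-1 - 6) = -1 - 1*(-7) = -1 + 7 = 6)
W + v(11)*27 = 6 - 5*27 = 6 - 135 = -129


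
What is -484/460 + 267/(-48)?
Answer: -12171/1840 ≈ -6.6147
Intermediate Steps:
-484/460 + 267/(-48) = -484*1/460 + 267*(-1/48) = -121/115 - 89/16 = -12171/1840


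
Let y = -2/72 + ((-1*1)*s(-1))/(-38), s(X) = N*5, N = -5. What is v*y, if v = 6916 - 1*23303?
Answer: 7685503/684 ≈ 11236.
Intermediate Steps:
s(X) = -25 (s(X) = -5*5 = -25)
v = -16387 (v = 6916 - 23303 = -16387)
y = -469/684 (y = -2/72 + (-1*1*(-25))/(-38) = -2*1/72 - 1*(-25)*(-1/38) = -1/36 + 25*(-1/38) = -1/36 - 25/38 = -469/684 ≈ -0.68567)
v*y = -16387*(-469/684) = 7685503/684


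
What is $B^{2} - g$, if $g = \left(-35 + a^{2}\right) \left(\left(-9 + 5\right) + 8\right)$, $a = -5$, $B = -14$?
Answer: $236$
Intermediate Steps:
$g = -40$ ($g = \left(-35 + \left(-5\right)^{2}\right) \left(\left(-9 + 5\right) + 8\right) = \left(-35 + 25\right) \left(-4 + 8\right) = \left(-10\right) 4 = -40$)
$B^{2} - g = \left(-14\right)^{2} - -40 = 196 + 40 = 236$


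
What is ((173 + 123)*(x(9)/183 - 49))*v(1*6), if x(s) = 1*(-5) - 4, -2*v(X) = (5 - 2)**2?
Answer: 3985344/61 ≈ 65334.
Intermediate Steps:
v(X) = -9/2 (v(X) = -(5 - 2)**2/2 = -1/2*3**2 = -1/2*9 = -9/2)
x(s) = -9 (x(s) = -5 - 4 = -9)
((173 + 123)*(x(9)/183 - 49))*v(1*6) = ((173 + 123)*(-9/183 - 49))*(-9/2) = (296*(-9*1/183 - 49))*(-9/2) = (296*(-3/61 - 49))*(-9/2) = (296*(-2992/61))*(-9/2) = -885632/61*(-9/2) = 3985344/61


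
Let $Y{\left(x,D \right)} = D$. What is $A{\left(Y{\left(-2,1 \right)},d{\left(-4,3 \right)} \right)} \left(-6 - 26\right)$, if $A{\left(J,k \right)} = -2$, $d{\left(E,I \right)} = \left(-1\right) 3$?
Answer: $64$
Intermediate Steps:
$d{\left(E,I \right)} = -3$
$A{\left(Y{\left(-2,1 \right)},d{\left(-4,3 \right)} \right)} \left(-6 - 26\right) = - 2 \left(-6 - 26\right) = \left(-2\right) \left(-32\right) = 64$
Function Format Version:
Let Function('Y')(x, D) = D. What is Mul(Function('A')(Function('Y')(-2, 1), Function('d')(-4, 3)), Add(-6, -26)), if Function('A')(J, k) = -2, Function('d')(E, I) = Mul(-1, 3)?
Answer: 64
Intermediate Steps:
Function('d')(E, I) = -3
Mul(Function('A')(Function('Y')(-2, 1), Function('d')(-4, 3)), Add(-6, -26)) = Mul(-2, Add(-6, -26)) = Mul(-2, -32) = 64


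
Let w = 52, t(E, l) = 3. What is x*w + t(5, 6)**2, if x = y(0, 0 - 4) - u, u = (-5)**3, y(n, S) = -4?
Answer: 6301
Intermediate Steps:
u = -125
x = 121 (x = -4 - 1*(-125) = -4 + 125 = 121)
x*w + t(5, 6)**2 = 121*52 + 3**2 = 6292 + 9 = 6301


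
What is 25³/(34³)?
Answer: 15625/39304 ≈ 0.39754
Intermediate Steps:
25³/(34³) = 15625/39304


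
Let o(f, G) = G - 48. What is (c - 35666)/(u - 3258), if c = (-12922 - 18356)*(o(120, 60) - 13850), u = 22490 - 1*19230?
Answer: 216394649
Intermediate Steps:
o(f, G) = -48 + G
u = 3260 (u = 22490 - 19230 = 3260)
c = 432824964 (c = (-12922 - 18356)*((-48 + 60) - 13850) = -31278*(12 - 13850) = -31278*(-13838) = 432824964)
(c - 35666)/(u - 3258) = (432824964 - 35666)/(3260 - 3258) = 432789298/2 = 432789298*(½) = 216394649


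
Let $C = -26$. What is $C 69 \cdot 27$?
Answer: $-48438$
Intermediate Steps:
$C 69 \cdot 27 = \left(-26\right) 69 \cdot 27 = \left(-1794\right) 27 = -48438$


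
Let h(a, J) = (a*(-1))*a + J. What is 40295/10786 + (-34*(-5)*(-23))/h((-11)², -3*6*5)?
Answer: 635758905/158888566 ≈ 4.0013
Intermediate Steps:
h(a, J) = J - a² (h(a, J) = (-a)*a + J = -a² + J = J - a²)
40295/10786 + (-34*(-5)*(-23))/h((-11)², -3*6*5) = 40295/10786 + (-34*(-5)*(-23))/(-3*6*5 - ((-11)²)²) = 40295*(1/10786) + (170*(-23))/(-18*5 - 1*121²) = 40295/10786 - 3910/(-90 - 1*14641) = 40295/10786 - 3910/(-90 - 14641) = 40295/10786 - 3910/(-14731) = 40295/10786 - 3910*(-1/14731) = 40295/10786 + 3910/14731 = 635758905/158888566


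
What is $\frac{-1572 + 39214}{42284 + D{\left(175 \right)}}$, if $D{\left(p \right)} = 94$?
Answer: $\frac{18821}{21189} \approx 0.88824$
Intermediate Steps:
$\frac{-1572 + 39214}{42284 + D{\left(175 \right)}} = \frac{-1572 + 39214}{42284 + 94} = \frac{37642}{42378} = 37642 \cdot \frac{1}{42378} = \frac{18821}{21189}$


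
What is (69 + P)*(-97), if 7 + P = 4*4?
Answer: -7566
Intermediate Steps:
P = 9 (P = -7 + 4*4 = -7 + 16 = 9)
(69 + P)*(-97) = (69 + 9)*(-97) = 78*(-97) = -7566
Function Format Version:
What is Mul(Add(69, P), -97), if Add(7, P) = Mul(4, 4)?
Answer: -7566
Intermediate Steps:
P = 9 (P = Add(-7, Mul(4, 4)) = Add(-7, 16) = 9)
Mul(Add(69, P), -97) = Mul(Add(69, 9), -97) = Mul(78, -97) = -7566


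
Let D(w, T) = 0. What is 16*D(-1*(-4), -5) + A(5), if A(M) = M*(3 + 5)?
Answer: 40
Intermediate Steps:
A(M) = 8*M (A(M) = M*8 = 8*M)
16*D(-1*(-4), -5) + A(5) = 16*0 + 8*5 = 0 + 40 = 40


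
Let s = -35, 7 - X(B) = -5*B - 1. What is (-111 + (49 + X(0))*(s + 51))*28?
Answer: 22428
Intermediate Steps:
X(B) = 8 + 5*B (X(B) = 7 - (-5*B - 1) = 7 - (-1 - 5*B) = 7 + (1 + 5*B) = 8 + 5*B)
(-111 + (49 + X(0))*(s + 51))*28 = (-111 + (49 + (8 + 5*0))*(-35 + 51))*28 = (-111 + (49 + (8 + 0))*16)*28 = (-111 + (49 + 8)*16)*28 = (-111 + 57*16)*28 = (-111 + 912)*28 = 801*28 = 22428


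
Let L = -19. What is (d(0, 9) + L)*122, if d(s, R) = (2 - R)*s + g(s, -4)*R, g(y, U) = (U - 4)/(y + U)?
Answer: -122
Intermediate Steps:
g(y, U) = (-4 + U)/(U + y)
d(s, R) = s*(2 - R) - 8*R/(-4 + s) (d(s, R) = (2 - R)*s + ((-4 - 4)/(-4 + s))*R = s*(2 - R) + (-8/(-4 + s))*R = s*(2 - R) - 8*R/(-4 + s))
(d(0, 9) + L)*122 = ((-8*9 + 0*(-4 + 0)*(2 - 1*9))/(-4 + 0) - 19)*122 = ((-72 + 0*(-4)*(2 - 9))/(-4) - 19)*122 = (-(-72 + 0*(-4)*(-7))/4 - 19)*122 = (-(-72 + 0)/4 - 19)*122 = (-¼*(-72) - 19)*122 = (18 - 19)*122 = -1*122 = -122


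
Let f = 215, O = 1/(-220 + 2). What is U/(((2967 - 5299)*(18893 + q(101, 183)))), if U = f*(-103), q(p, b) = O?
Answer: 2413805/4802372718 ≈ 0.00050263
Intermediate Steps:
O = -1/218 (O = 1/(-218) = -1/218 ≈ -0.0045872)
q(p, b) = -1/218
U = -22145 (U = 215*(-103) = -22145)
U/(((2967 - 5299)*(18893 + q(101, 183)))) = -22145*1/((2967 - 5299)*(18893 - 1/218)) = -22145/((-2332*4118673/218)) = -22145/(-4802372718/109) = -22145*(-109/4802372718) = 2413805/4802372718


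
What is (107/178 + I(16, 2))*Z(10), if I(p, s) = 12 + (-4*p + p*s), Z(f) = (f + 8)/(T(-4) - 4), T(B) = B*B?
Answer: -10359/356 ≈ -29.098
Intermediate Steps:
T(B) = B²
Z(f) = ⅔ + f/12 (Z(f) = (f + 8)/((-4)² - 4) = (8 + f)/(16 - 4) = (8 + f)/12 = (8 + f)*(1/12) = ⅔ + f/12)
I(p, s) = 12 - 4*p + p*s
(107/178 + I(16, 2))*Z(10) = (107/178 + (12 - 4*16 + 16*2))*(⅔ + (1/12)*10) = (107*(1/178) + (12 - 64 + 32))*(⅔ + ⅚) = (107/178 - 20)*(3/2) = -3453/178*3/2 = -10359/356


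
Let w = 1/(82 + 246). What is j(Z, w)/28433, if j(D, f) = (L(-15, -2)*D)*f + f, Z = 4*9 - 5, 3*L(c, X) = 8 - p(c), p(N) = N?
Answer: 179/6994518 ≈ 2.5591e-5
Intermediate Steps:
w = 1/328 ≈ 0.0030488
L(c, X) = 8/3 - c/3 (L(c, X) = (8 - c)/3 = 8/3 - c/3)
Z = 31 (Z = 36 - 5 = 31)
j(D, f) = f + 23*D*f/3 (j(D, f) = ((8/3 - 1/3*(-15))*D)*f + f = ((8/3 + 5)*D)*f + f = (23*D/3)*f + f = 23*D*f/3 + f = f + 23*D*f/3)
j(Z, w)/28433 = ((1/3)*(1/328)*(3 + 23*31))/28433 = ((1/3)*(1/328)*(3 + 713))*(1/28433) = ((1/3)*(1/328)*716)*(1/28433) = (179/246)*(1/28433) = 179/6994518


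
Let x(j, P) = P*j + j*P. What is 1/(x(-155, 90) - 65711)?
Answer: -1/93611 ≈ -1.0683e-5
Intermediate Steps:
x(j, P) = 2*P*j (x(j, P) = P*j + P*j = 2*P*j)
1/(x(-155, 90) - 65711) = 1/(2*90*(-155) - 65711) = 1/(-27900 - 65711) = 1/(-93611) = -1/93611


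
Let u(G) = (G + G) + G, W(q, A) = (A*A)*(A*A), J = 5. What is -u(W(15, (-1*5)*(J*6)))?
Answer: -1518750000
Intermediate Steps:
W(q, A) = A**4 (W(q, A) = A**2*A**2 = A**4)
u(G) = 3*G (u(G) = 2*G + G = 3*G)
-u(W(15, (-1*5)*(J*6))) = -3*((-1*5)*(5*6))**4 = -3*(-5*30)**4 = -3*(-150)**4 = -3*506250000 = -1*1518750000 = -1518750000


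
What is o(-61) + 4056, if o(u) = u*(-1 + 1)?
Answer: 4056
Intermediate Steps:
o(u) = 0 (o(u) = u*0 = 0)
o(-61) + 4056 = 0 + 4056 = 4056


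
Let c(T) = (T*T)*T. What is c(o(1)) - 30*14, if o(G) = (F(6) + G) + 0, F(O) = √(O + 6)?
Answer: -383 + 30*√3 ≈ -331.04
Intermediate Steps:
F(O) = √(6 + O)
o(G) = G + 2*√3 (o(G) = (√(6 + 6) + G) + 0 = (√12 + G) + 0 = (2*√3 + G) + 0 = (G + 2*√3) + 0 = G + 2*√3)
c(T) = T³ (c(T) = T²*T = T³)
c(o(1)) - 30*14 = (1 + 2*√3)³ - 30*14 = (1 + 2*√3)³ - 420 = -420 + (1 + 2*√3)³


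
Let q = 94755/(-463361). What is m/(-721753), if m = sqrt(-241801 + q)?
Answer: -26*I*sqrt(76798143011251)/334432191833 ≈ -0.0006813*I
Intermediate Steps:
q = -94755/463361 (q = 94755*(-1/463361) = -94755/463361 ≈ -0.20449)
m = 26*I*sqrt(76798143011251)/463361 (m = sqrt(-241801 - 94755/463361) = sqrt(-112041247916/463361) = 26*I*sqrt(76798143011251)/463361 ≈ 491.73*I)
m/(-721753) = (26*I*sqrt(76798143011251)/463361)/(-721753) = (26*I*sqrt(76798143011251)/463361)*(-1/721753) = -26*I*sqrt(76798143011251)/334432191833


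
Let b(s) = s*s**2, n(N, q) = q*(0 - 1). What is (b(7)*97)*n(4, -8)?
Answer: 266168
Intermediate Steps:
n(N, q) = -q (n(N, q) = q*(-1) = -q)
b(s) = s**3
(b(7)*97)*n(4, -8) = (7**3*97)*(-1*(-8)) = (343*97)*8 = 33271*8 = 266168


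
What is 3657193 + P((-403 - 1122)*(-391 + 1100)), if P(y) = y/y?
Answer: 3657194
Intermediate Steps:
P(y) = 1
3657193 + P((-403 - 1122)*(-391 + 1100)) = 3657193 + 1 = 3657194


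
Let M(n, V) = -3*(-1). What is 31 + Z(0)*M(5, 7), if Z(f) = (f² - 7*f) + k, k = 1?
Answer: 34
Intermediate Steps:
M(n, V) = 3
Z(f) = 1 + f² - 7*f (Z(f) = (f² - 7*f) + 1 = 1 + f² - 7*f)
31 + Z(0)*M(5, 7) = 31 + (1 + 0² - 7*0)*3 = 31 + (1 + 0 + 0)*3 = 31 + 1*3 = 31 + 3 = 34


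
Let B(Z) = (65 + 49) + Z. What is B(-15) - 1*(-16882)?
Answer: 16981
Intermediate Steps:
B(Z) = 114 + Z
B(-15) - 1*(-16882) = (114 - 15) - 1*(-16882) = 99 + 16882 = 16981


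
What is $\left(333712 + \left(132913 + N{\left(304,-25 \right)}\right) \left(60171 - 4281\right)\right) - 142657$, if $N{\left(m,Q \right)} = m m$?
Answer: $12593828865$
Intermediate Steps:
$N{\left(m,Q \right)} = m^{2}$
$\left(333712 + \left(132913 + N{\left(304,-25 \right)}\right) \left(60171 - 4281\right)\right) - 142657 = \left(333712 + \left(132913 + 304^{2}\right) \left(60171 - 4281\right)\right) - 142657 = \left(333712 + \left(132913 + 92416\right) 55890\right) - 142657 = \left(333712 + 225329 \cdot 55890\right) - 142657 = \left(333712 + 12593637810\right) - 142657 = 12593971522 - 142657 = 12593828865$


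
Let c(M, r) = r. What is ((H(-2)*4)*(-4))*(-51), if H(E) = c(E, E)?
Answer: -1632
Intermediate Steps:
H(E) = E
((H(-2)*4)*(-4))*(-51) = (-2*4*(-4))*(-51) = -8*(-4)*(-51) = 32*(-51) = -1632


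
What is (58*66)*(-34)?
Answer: -130152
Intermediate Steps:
(58*66)*(-34) = 3828*(-34) = -130152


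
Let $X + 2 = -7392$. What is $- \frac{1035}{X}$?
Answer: $\frac{1035}{7394} \approx 0.13998$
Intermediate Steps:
$X = -7394$ ($X = -2 - 7392 = -7394$)
$- \frac{1035}{X} = - \frac{1035}{-7394} = \left(-1035\right) \left(- \frac{1}{7394}\right) = \frac{1035}{7394}$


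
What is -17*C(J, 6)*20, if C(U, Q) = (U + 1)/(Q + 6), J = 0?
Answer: -85/3 ≈ -28.333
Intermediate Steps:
C(U, Q) = (1 + U)/(6 + Q)
-17*C(J, 6)*20 = -17*(1 + 0)/(6 + 6)*20 = -17/12*20 = -85/3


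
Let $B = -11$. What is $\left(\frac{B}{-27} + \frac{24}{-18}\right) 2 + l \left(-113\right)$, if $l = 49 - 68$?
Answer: $\frac{57919}{27} \approx 2145.1$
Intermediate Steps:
$l = -19$
$\left(\frac{B}{-27} + \frac{24}{-18}\right) 2 + l \left(-113\right) = \left(- \frac{11}{-27} + \frac{24}{-18}\right) 2 - -2147 = \left(\left(-11\right) \left(- \frac{1}{27}\right) + 24 \left(- \frac{1}{18}\right)\right) 2 + 2147 = \left(\frac{11}{27} - \frac{4}{3}\right) 2 + 2147 = \left(- \frac{25}{27}\right) 2 + 2147 = - \frac{50}{27} + 2147 = \frac{57919}{27}$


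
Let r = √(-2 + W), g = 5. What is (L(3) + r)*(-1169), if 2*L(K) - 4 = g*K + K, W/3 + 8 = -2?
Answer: -12859 - 4676*I*√2 ≈ -12859.0 - 6612.9*I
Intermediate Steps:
W = -30 (W = -24 + 3*(-2) = -24 - 6 = -30)
L(K) = 2 + 3*K (L(K) = 2 + (5*K + K)/2 = 2 + (6*K)/2 = 2 + 3*K)
r = 4*I*√2 (r = √(-2 - 30) = √(-32) = 4*I*√2 ≈ 5.6569*I)
(L(3) + r)*(-1169) = ((2 + 3*3) + 4*I*√2)*(-1169) = ((2 + 9) + 4*I*√2)*(-1169) = (11 + 4*I*√2)*(-1169) = -12859 - 4676*I*√2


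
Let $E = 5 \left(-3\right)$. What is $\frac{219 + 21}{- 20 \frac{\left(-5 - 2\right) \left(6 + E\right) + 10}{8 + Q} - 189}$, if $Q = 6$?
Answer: $- \frac{1680}{2053} \approx -0.81831$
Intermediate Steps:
$E = -15$
$\frac{219 + 21}{- 20 \frac{\left(-5 - 2\right) \left(6 + E\right) + 10}{8 + Q} - 189} = \frac{219 + 21}{- 20 \frac{\left(-5 - 2\right) \left(6 - 15\right) + 10}{8 + 6} - 189} = \frac{240}{- 20 \frac{\left(-7\right) \left(-9\right) + 10}{14} - 189} = \frac{240}{- 20 \left(63 + 10\right) \frac{1}{14} - 189} = \frac{240}{- 20 \cdot 73 \cdot \frac{1}{14} - 189} = \frac{240}{\left(-20\right) \frac{73}{14} - 189} = \frac{240}{- \frac{730}{7} - 189} = \frac{240}{- \frac{2053}{7}} = 240 \left(- \frac{7}{2053}\right) = - \frac{1680}{2053}$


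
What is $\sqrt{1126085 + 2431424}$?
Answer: $\sqrt{3557509} \approx 1886.1$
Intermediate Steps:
$\sqrt{1126085 + 2431424} = \sqrt{3557509}$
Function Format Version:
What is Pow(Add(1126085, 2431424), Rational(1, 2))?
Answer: Pow(3557509, Rational(1, 2)) ≈ 1886.1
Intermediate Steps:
Pow(Add(1126085, 2431424), Rational(1, 2)) = Pow(3557509, Rational(1, 2))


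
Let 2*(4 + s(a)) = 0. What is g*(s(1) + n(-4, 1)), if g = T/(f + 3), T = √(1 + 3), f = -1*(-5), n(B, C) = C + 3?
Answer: 0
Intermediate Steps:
s(a) = -4 (s(a) = -4 + (½)*0 = -4 + 0 = -4)
n(B, C) = 3 + C
f = 5
T = 2 (T = √4 = 2)
g = ¼ (g = 2/(5 + 3) = 2/8 = (⅛)*2 = ¼ ≈ 0.25000)
g*(s(1) + n(-4, 1)) = (-4 + (3 + 1))/4 = (-4 + 4)/4 = (¼)*0 = 0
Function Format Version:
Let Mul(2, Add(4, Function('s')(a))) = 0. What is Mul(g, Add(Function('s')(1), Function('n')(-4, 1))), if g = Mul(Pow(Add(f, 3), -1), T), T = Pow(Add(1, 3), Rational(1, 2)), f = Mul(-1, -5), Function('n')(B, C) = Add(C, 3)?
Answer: 0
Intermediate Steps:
Function('s')(a) = -4 (Function('s')(a) = Add(-4, Mul(Rational(1, 2), 0)) = Add(-4, 0) = -4)
Function('n')(B, C) = Add(3, C)
f = 5
T = 2 (T = Pow(4, Rational(1, 2)) = 2)
g = Rational(1, 4) (g = Mul(Pow(Add(5, 3), -1), 2) = Mul(Pow(8, -1), 2) = Mul(Rational(1, 8), 2) = Rational(1, 4) ≈ 0.25000)
Mul(g, Add(Function('s')(1), Function('n')(-4, 1))) = Mul(Rational(1, 4), Add(-4, Add(3, 1))) = Mul(Rational(1, 4), Add(-4, 4)) = Mul(Rational(1, 4), 0) = 0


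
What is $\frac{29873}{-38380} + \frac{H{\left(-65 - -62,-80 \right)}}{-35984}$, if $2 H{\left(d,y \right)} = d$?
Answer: $- \frac{537446231}{690532960} \approx -0.77831$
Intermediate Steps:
$H{\left(d,y \right)} = \frac{d}{2}$
$\frac{29873}{-38380} + \frac{H{\left(-65 - -62,-80 \right)}}{-35984} = \frac{29873}{-38380} + \frac{\frac{1}{2} \left(-65 - -62\right)}{-35984} = 29873 \left(- \frac{1}{38380}\right) + \frac{-65 + 62}{2} \left(- \frac{1}{35984}\right) = - \frac{29873}{38380} + \frac{1}{2} \left(-3\right) \left(- \frac{1}{35984}\right) = - \frac{29873}{38380} - - \frac{3}{71968} = - \frac{29873}{38380} + \frac{3}{71968} = - \frac{537446231}{690532960}$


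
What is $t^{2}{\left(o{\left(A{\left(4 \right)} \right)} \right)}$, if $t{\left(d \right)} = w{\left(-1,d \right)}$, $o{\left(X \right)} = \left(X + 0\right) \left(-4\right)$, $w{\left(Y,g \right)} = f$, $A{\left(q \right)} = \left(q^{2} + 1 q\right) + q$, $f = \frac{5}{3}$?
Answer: $\frac{25}{9} \approx 2.7778$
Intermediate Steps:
$f = \frac{5}{3}$ ($f = 5 \cdot \frac{1}{3} = \frac{5}{3} \approx 1.6667$)
$A{\left(q \right)} = q^{2} + 2 q$ ($A{\left(q \right)} = \left(q^{2} + q\right) + q = \left(q + q^{2}\right) + q = q^{2} + 2 q$)
$w{\left(Y,g \right)} = \frac{5}{3}$
$o{\left(X \right)} = - 4 X$ ($o{\left(X \right)} = X \left(-4\right) = - 4 X$)
$t{\left(d \right)} = \frac{5}{3}$
$t^{2}{\left(o{\left(A{\left(4 \right)} \right)} \right)} = \left(\frac{5}{3}\right)^{2} = \frac{25}{9}$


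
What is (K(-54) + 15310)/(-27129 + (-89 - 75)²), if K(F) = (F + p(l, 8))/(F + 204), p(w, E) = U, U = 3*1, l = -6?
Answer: -765483/11650 ≈ -65.707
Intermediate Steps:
U = 3
p(w, E) = 3
K(F) = (3 + F)/(204 + F) (K(F) = (F + 3)/(F + 204) = (3 + F)/(204 + F))
(K(-54) + 15310)/(-27129 + (-89 - 75)²) = ((3 - 54)/(204 - 54) + 15310)/(-27129 + (-89 - 75)²) = (-51/150 + 15310)/(-27129 + (-164)²) = ((1/150)*(-51) + 15310)/(-27129 + 26896) = (-17/50 + 15310)/(-233) = (765483/50)*(-1/233) = -765483/11650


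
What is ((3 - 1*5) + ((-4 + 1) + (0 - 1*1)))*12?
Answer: -72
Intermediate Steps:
((3 - 1*5) + ((-4 + 1) + (0 - 1*1)))*12 = ((3 - 5) + (-3 + (0 - 1)))*12 = (-2 + (-3 - 1))*12 = (-2 - 4)*12 = -6*12 = -72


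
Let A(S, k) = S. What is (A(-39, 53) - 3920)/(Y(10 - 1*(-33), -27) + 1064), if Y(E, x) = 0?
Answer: -3959/1064 ≈ -3.7209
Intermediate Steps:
(A(-39, 53) - 3920)/(Y(10 - 1*(-33), -27) + 1064) = (-39 - 3920)/(0 + 1064) = -3959/1064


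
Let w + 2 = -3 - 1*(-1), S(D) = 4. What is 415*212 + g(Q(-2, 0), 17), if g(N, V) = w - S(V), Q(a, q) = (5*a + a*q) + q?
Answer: 87972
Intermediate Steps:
w = -4 (w = -2 + (-3 - 1*(-1)) = -2 + (-3 + 1) = -2 - 2 = -4)
Q(a, q) = q + 5*a + a*q
g(N, V) = -8 (g(N, V) = -4 - 1*4 = -4 - 4 = -8)
415*212 + g(Q(-2, 0), 17) = 415*212 - 8 = 87980 - 8 = 87972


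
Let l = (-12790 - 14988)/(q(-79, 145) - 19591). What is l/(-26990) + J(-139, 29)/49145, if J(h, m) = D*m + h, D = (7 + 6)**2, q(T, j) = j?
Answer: 249795883567/2579363235330 ≈ 0.096844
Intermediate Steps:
D = 169 (D = 13**2 = 169)
J(h, m) = h + 169*m (J(h, m) = 169*m + h = h + 169*m)
l = 13889/9723 (l = (-12790 - 14988)/(145 - 19591) = -27778/(-19446) = -27778*(-1/19446) = 13889/9723 ≈ 1.4285)
l/(-26990) + J(-139, 29)/49145 = (13889/9723)/(-26990) + (-139 + 169*29)/49145 = (13889/9723)*(-1/26990) + (-139 + 4901)*(1/49145) = -13889/262423770 + 4762*(1/49145) = -13889/262423770 + 4762/49145 = 249795883567/2579363235330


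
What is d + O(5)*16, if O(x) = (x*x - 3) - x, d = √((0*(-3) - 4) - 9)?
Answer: 272 + I*√13 ≈ 272.0 + 3.6056*I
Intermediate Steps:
d = I*√13 (d = √((0 - 4) - 9) = √(-4 - 9) = √(-13) = I*√13 ≈ 3.6056*I)
O(x) = -3 + x² - x (O(x) = (x² - 3) - x = (-3 + x²) - x = -3 + x² - x)
d + O(5)*16 = I*√13 + (-3 + 5² - 1*5)*16 = I*√13 + (-3 + 25 - 5)*16 = I*√13 + 17*16 = I*√13 + 272 = 272 + I*√13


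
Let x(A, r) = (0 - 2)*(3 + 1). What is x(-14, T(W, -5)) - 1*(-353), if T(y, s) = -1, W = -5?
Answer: 345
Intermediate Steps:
x(A, r) = -8 (x(A, r) = -2*4 = -8)
x(-14, T(W, -5)) - 1*(-353) = -8 - 1*(-353) = -8 + 353 = 345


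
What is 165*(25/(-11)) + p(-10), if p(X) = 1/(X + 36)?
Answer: -9749/26 ≈ -374.96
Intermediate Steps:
p(X) = 1/(36 + X)
165*(25/(-11)) + p(-10) = 165*(25/(-11)) + 1/(36 - 10) = 165*(25*(-1/11)) + 1/26 = 165*(-25/11) + 1/26 = -375 + 1/26 = -9749/26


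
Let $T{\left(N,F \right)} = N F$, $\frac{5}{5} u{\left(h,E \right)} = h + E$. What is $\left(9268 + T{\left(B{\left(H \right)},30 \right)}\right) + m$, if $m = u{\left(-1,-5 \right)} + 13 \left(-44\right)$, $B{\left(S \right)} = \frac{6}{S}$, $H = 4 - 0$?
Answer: $8735$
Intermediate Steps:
$H = 4$ ($H = 4 + 0 = 4$)
$u{\left(h,E \right)} = E + h$ ($u{\left(h,E \right)} = h + E = E + h$)
$T{\left(N,F \right)} = F N$
$m = -578$ ($m = \left(-5 - 1\right) + 13 \left(-44\right) = -6 - 572 = -578$)
$\left(9268 + T{\left(B{\left(H \right)},30 \right)}\right) + m = \left(9268 + 30 \cdot \frac{6}{4}\right) - 578 = \left(9268 + 30 \cdot 6 \cdot \frac{1}{4}\right) - 578 = \left(9268 + 30 \cdot \frac{3}{2}\right) - 578 = \left(9268 + 45\right) - 578 = 9313 - 578 = 8735$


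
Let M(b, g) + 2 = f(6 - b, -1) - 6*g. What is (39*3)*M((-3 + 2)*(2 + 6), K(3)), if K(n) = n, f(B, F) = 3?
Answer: -1989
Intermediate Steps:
M(b, g) = 1 - 6*g (M(b, g) = -2 + (3 - 6*g) = 1 - 6*g)
(39*3)*M((-3 + 2)*(2 + 6), K(3)) = (39*3)*(1 - 6*3) = 117*(1 - 18) = 117*(-17) = -1989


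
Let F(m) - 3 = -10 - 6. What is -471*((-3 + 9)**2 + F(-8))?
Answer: -10833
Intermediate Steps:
F(m) = -13 (F(m) = 3 + (-10 - 6) = 3 - 16 = -13)
-471*((-3 + 9)**2 + F(-8)) = -471*((-3 + 9)**2 - 13) = -471*(6**2 - 13) = -471*(36 - 13) = -471*23 = -10833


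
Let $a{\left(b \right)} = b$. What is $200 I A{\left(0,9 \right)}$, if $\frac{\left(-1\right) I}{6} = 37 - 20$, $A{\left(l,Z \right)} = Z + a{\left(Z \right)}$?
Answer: $-367200$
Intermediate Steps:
$A{\left(l,Z \right)} = 2 Z$ ($A{\left(l,Z \right)} = Z + Z = 2 Z$)
$I = -102$ ($I = - 6 \left(37 - 20\right) = \left(-6\right) 17 = -102$)
$200 I A{\left(0,9 \right)} = 200 \left(-102\right) 2 \cdot 9 = \left(-20400\right) 18 = -367200$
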